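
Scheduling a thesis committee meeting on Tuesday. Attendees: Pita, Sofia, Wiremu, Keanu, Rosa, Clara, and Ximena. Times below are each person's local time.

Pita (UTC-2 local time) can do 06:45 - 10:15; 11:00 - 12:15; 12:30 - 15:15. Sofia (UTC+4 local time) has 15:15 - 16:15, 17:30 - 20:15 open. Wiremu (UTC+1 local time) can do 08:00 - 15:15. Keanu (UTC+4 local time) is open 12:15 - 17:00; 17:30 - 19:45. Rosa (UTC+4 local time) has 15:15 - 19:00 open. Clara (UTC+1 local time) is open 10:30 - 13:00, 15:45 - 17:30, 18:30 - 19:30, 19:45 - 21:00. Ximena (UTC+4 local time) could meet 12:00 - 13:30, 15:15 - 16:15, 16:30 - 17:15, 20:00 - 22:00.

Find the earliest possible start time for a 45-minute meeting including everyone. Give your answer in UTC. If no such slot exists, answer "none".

11:15

Pita in UTC: 08:45-12:15, 13:00-14:15, 14:30-17:15 (add 2h to convert from UTC-2).
Sofia in UTC: 11:15-12:15, 13:30-16:15 (subtract 4h to convert from UTC+4).
Wiremu in UTC: 07:00-14:15 (subtract 1h to convert from UTC+1).
Keanu in UTC: 08:15-13:00, 13:30-15:45 (subtract 4h to convert from UTC+4).
Rosa in UTC: 11:15-15:00 (subtract 4h to convert from UTC+4).
Clara in UTC: 09:30-12:00, 14:45-16:30, 17:30-18:30, 18:45-20:00 (subtract 1h to convert from UTC+1).
Ximena in UTC: 08:00-09:30, 11:15-12:15, 12:30-13:15, 16:00-18:00 (subtract 4h to convert from UTC+4).
Pita ∩ Sofia: 11:15-12:15, 13:30-14:15, 14:30-16:15.
Pita ∩ Sofia ∩ Wiremu: 11:15-12:15, 13:30-14:15.
Pita ∩ Sofia ∩ Wiremu ∩ Keanu: 11:15-12:15, 13:30-14:15.
Pita ∩ Sofia ∩ Wiremu ∩ Keanu ∩ Rosa: 11:15-12:15, 13:30-14:15.
Pita ∩ Sofia ∩ Wiremu ∩ Keanu ∩ Rosa ∩ Clara: 11:15-12:00.
Pita ∩ Sofia ∩ Wiremu ∩ Keanu ∩ Rosa ∩ Clara ∩ Ximena: 11:15-12:00.
The first common window of at least 45 minutes is 11:15-12:00, so the earliest start is 11:15.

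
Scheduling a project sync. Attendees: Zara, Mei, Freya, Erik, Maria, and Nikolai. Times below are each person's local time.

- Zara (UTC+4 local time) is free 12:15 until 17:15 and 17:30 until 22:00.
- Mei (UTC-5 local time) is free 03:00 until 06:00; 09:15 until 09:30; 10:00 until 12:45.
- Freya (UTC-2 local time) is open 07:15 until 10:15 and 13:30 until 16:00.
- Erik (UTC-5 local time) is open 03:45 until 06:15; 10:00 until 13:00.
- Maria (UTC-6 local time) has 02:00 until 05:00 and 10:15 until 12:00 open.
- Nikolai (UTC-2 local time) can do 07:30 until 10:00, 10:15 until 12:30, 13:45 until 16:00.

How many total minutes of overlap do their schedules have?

Zara in UTC: 08:15-13:15, 13:30-18:00 (subtract 4h to convert from UTC+4).
Mei in UTC: 08:00-11:00, 14:15-14:30, 15:00-17:45 (add 5h to convert from UTC-5).
Freya in UTC: 09:15-12:15, 15:30-18:00 (add 2h to convert from UTC-2).
Erik in UTC: 08:45-11:15, 15:00-18:00 (add 5h to convert from UTC-5).
Maria in UTC: 08:00-11:00, 16:15-18:00 (add 6h to convert from UTC-6).
Nikolai in UTC: 09:30-12:00, 12:15-14:30, 15:45-18:00 (add 2h to convert from UTC-2).
Zara ∩ Mei: 08:15-11:00, 14:15-14:30, 15:00-17:45.
Zara ∩ Mei ∩ Freya: 09:15-11:00, 15:30-17:45.
Zara ∩ Mei ∩ Freya ∩ Erik: 09:15-11:00, 15:30-17:45.
Zara ∩ Mei ∩ Freya ∩ Erik ∩ Maria: 09:15-11:00, 16:15-17:45.
Zara ∩ Mei ∩ Freya ∩ Erik ∩ Maria ∩ Nikolai: 09:30-11:00, 16:15-17:45.
Summing the common windows: 90 + 90 = 180 minutes.

180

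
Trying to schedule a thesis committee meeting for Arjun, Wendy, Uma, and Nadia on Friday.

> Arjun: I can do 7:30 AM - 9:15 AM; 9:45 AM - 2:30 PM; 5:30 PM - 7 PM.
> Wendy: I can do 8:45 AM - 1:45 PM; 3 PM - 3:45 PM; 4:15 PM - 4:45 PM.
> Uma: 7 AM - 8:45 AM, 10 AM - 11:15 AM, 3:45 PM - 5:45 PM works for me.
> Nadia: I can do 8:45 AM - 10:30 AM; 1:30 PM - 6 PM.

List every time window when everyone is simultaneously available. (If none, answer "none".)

Arjun ∩ Wendy: 08:45-09:15, 09:45-13:45.
Arjun ∩ Wendy ∩ Uma: 10:00-11:15.
Arjun ∩ Wendy ∩ Uma ∩ Nadia: 10:00-10:30.
So the common availability across everyone is 10:00-10:30.

10:00-10:30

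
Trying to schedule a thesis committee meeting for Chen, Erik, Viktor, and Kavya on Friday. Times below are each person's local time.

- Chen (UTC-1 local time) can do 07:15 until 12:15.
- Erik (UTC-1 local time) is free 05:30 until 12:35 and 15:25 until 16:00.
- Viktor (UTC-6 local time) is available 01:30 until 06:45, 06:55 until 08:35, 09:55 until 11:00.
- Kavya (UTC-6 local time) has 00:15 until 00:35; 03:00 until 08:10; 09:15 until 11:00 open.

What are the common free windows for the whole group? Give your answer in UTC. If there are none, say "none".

09:00-12:45, 12:55-13:15

Chen in UTC: 08:15-13:15 (add 1h to convert from UTC-1).
Erik in UTC: 06:30-13:35, 16:25-17:00 (add 1h to convert from UTC-1).
Viktor in UTC: 07:30-12:45, 12:55-14:35, 15:55-17:00 (add 6h to convert from UTC-6).
Kavya in UTC: 06:15-06:35, 09:00-14:10, 15:15-17:00 (add 6h to convert from UTC-6).
Chen ∩ Erik: 08:15-13:15.
Chen ∩ Erik ∩ Viktor: 08:15-12:45, 12:55-13:15.
Chen ∩ Erik ∩ Viktor ∩ Kavya: 09:00-12:45, 12:55-13:15.
So the common availability across everyone is 09:00-12:45, 12:55-13:15.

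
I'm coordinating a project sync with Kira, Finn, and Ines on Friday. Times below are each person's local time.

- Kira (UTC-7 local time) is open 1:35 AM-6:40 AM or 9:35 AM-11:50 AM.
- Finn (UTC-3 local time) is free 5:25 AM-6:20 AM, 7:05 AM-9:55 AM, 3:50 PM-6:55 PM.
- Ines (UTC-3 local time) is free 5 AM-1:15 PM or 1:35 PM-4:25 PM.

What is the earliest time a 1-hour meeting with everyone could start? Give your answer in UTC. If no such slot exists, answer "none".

10:05

Kira in UTC: 08:35-13:40, 16:35-18:50 (add 7h to convert from UTC-7).
Finn in UTC: 08:25-09:20, 10:05-12:55, 18:50-21:55 (add 3h to convert from UTC-3).
Ines in UTC: 08:00-16:15, 16:35-19:25 (add 3h to convert from UTC-3).
Kira ∩ Finn: 08:35-09:20, 10:05-12:55.
Kira ∩ Finn ∩ Ines: 08:35-09:20, 10:05-12:55.
The first common window of at least 60 minutes is 10:05-12:55, so the earliest start is 10:05.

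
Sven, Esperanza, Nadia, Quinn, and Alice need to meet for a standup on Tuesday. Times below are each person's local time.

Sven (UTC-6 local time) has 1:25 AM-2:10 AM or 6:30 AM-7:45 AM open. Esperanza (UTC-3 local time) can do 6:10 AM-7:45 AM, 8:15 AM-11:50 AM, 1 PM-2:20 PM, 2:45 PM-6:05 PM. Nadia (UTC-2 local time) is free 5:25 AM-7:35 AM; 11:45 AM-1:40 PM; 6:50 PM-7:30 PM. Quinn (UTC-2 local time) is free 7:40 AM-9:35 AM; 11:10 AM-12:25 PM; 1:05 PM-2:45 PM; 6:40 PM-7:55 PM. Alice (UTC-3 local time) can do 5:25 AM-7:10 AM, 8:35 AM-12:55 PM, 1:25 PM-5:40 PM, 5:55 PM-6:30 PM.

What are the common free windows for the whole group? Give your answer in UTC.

Sven in UTC: 07:25-08:10, 12:30-13:45 (add 6h to convert from UTC-6).
Esperanza in UTC: 09:10-10:45, 11:15-14:50, 16:00-17:20, 17:45-21:05 (add 3h to convert from UTC-3).
Nadia in UTC: 07:25-09:35, 13:45-15:40, 20:50-21:30 (add 2h to convert from UTC-2).
Quinn in UTC: 09:40-11:35, 13:10-14:25, 15:05-16:45, 20:40-21:55 (add 2h to convert from UTC-2).
Alice in UTC: 08:25-10:10, 11:35-15:55, 16:25-20:40, 20:55-21:30 (add 3h to convert from UTC-3).
Sven ∩ Esperanza: 12:30-13:45.
Sven ∩ Esperanza ∩ Nadia: ∅.
Sven ∩ Esperanza ∩ Nadia ∩ Quinn: ∅.
Sven ∩ Esperanza ∩ Nadia ∩ Quinn ∩ Alice: ∅.
There is no time when everyone is free.

none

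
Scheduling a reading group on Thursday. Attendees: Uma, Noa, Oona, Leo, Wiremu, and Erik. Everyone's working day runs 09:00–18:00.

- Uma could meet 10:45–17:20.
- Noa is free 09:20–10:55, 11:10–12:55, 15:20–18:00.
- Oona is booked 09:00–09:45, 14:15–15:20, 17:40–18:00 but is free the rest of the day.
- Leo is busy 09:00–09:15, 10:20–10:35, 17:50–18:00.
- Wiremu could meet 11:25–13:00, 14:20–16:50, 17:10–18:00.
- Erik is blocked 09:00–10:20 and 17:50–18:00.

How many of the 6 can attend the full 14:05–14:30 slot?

3

Uma free: 10:45-17:20.
Noa free: 09:20-10:55, 11:10-12:55, 15:20-18:00.
Oona free: 09:45-14:15, 15:20-17:40 (invert busy blocks within the working day).
Leo free: 09:15-10:20, 10:35-17:50 (invert busy blocks within the working day).
Wiremu free: 11:25-13:00, 14:20-16:50, 17:10-18:00.
Erik free: 10:20-17:50 (invert busy blocks within the working day).
Uma, Leo, and Erik can make the full 14:05-14:30 slot — that's 3.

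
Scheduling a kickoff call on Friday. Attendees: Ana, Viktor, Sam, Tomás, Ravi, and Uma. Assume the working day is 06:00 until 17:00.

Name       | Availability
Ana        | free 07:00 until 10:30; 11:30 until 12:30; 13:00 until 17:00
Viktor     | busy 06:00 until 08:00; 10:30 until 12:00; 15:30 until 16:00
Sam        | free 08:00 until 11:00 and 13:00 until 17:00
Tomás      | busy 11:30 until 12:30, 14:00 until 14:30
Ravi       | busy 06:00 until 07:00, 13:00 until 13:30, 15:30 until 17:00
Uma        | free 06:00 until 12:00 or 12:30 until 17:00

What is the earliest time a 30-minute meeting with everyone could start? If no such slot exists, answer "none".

08:00

Ana free: 07:00-10:30, 11:30-12:30, 13:00-17:00.
Viktor free: 08:00-10:30, 12:00-15:30, 16:00-17:00 (invert busy blocks within the working day).
Sam free: 08:00-11:00, 13:00-17:00.
Tomás free: 06:00-11:30, 12:30-14:00, 14:30-17:00 (invert busy blocks within the working day).
Ravi free: 07:00-13:00, 13:30-15:30 (invert busy blocks within the working day).
Uma free: 06:00-12:00, 12:30-17:00.
Ana ∩ Viktor: 08:00-10:30, 12:00-12:30, 13:00-15:30, 16:00-17:00.
Ana ∩ Viktor ∩ Sam: 08:00-10:30, 13:00-15:30, 16:00-17:00.
Ana ∩ Viktor ∩ Sam ∩ Tomás: 08:00-10:30, 13:00-14:00, 14:30-15:30, 16:00-17:00.
Ana ∩ Viktor ∩ Sam ∩ Tomás ∩ Ravi: 08:00-10:30, 13:30-14:00, 14:30-15:30.
Ana ∩ Viktor ∩ Sam ∩ Tomás ∩ Ravi ∩ Uma: 08:00-10:30, 13:30-14:00, 14:30-15:30.
So the common availability across everyone is 08:00-10:30, 13:30-14:00, 14:30-15:30.
The first common window of at least 30 minutes is 08:00-10:30, so the earliest start is 08:00.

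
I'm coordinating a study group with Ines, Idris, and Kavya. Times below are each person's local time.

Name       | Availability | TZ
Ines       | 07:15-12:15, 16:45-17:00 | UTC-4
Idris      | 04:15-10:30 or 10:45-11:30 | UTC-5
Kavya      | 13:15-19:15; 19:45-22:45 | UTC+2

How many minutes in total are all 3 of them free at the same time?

285

Ines in UTC: 11:15-16:15, 20:45-21:00 (add 4h to convert from UTC-4).
Idris in UTC: 09:15-15:30, 15:45-16:30 (add 5h to convert from UTC-5).
Kavya in UTC: 11:15-17:15, 17:45-20:45 (subtract 2h to convert from UTC+2).
Ines ∩ Idris: 11:15-15:30, 15:45-16:15.
Ines ∩ Idris ∩ Kavya: 11:15-15:30, 15:45-16:15.
Summing the common windows: 255 + 30 = 285 minutes.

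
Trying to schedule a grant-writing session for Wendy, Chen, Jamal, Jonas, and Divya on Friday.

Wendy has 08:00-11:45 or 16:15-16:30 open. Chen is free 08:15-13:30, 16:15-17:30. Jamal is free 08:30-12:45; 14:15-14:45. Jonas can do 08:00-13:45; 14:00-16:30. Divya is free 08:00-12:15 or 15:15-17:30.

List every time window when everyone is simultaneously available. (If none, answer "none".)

Wendy ∩ Chen: 08:15-11:45, 16:15-16:30.
Wendy ∩ Chen ∩ Jamal: 08:30-11:45.
Wendy ∩ Chen ∩ Jamal ∩ Jonas: 08:30-11:45.
Wendy ∩ Chen ∩ Jamal ∩ Jonas ∩ Divya: 08:30-11:45.

08:30-11:45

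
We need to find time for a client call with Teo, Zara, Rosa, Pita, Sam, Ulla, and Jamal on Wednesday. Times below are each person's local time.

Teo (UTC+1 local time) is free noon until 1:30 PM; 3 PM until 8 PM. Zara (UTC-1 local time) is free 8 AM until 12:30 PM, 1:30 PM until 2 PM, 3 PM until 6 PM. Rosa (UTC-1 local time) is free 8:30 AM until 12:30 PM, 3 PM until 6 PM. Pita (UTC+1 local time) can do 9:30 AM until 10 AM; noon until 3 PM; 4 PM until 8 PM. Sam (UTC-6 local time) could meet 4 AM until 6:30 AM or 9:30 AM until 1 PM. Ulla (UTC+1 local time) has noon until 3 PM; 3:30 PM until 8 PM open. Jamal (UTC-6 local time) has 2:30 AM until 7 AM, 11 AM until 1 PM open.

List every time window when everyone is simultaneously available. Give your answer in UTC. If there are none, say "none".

Teo in UTC: 11:00-12:30, 14:00-19:00 (subtract 1h to convert from UTC+1).
Zara in UTC: 09:00-13:30, 14:30-15:00, 16:00-19:00 (add 1h to convert from UTC-1).
Rosa in UTC: 09:30-13:30, 16:00-19:00 (add 1h to convert from UTC-1).
Pita in UTC: 08:30-09:00, 11:00-14:00, 15:00-19:00 (subtract 1h to convert from UTC+1).
Sam in UTC: 10:00-12:30, 15:30-19:00 (add 6h to convert from UTC-6).
Ulla in UTC: 11:00-14:00, 14:30-19:00 (subtract 1h to convert from UTC+1).
Jamal in UTC: 08:30-13:00, 17:00-19:00 (add 6h to convert from UTC-6).
Teo ∩ Zara: 11:00-12:30, 14:30-15:00, 16:00-19:00.
Teo ∩ Zara ∩ Rosa: 11:00-12:30, 16:00-19:00.
Teo ∩ Zara ∩ Rosa ∩ Pita: 11:00-12:30, 16:00-19:00.
Teo ∩ Zara ∩ Rosa ∩ Pita ∩ Sam: 11:00-12:30, 16:00-19:00.
Teo ∩ Zara ∩ Rosa ∩ Pita ∩ Sam ∩ Ulla: 11:00-12:30, 16:00-19:00.
Teo ∩ Zara ∩ Rosa ∩ Pita ∩ Sam ∩ Ulla ∩ Jamal: 11:00-12:30, 17:00-19:00.

11:00-12:30, 17:00-19:00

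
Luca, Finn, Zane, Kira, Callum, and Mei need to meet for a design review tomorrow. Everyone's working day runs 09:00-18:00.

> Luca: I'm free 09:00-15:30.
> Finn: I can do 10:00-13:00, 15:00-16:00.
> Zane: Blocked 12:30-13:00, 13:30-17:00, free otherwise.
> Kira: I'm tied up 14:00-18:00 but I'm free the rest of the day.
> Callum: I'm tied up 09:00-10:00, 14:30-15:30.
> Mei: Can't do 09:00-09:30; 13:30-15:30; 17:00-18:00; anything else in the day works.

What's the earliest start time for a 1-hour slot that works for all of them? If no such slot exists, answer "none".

10:00

Luca free: 09:00-15:30.
Finn free: 10:00-13:00, 15:00-16:00.
Zane free: 09:00-12:30, 13:00-13:30, 17:00-18:00 (invert busy blocks within the working day).
Kira free: 09:00-14:00 (invert busy blocks within the working day).
Callum free: 10:00-14:30, 15:30-18:00 (invert busy blocks within the working day).
Mei free: 09:30-13:30, 15:30-17:00 (invert busy blocks within the working day).
Luca ∩ Finn: 10:00-13:00, 15:00-15:30.
Luca ∩ Finn ∩ Zane: 10:00-12:30.
Luca ∩ Finn ∩ Zane ∩ Kira: 10:00-12:30.
Luca ∩ Finn ∩ Zane ∩ Kira ∩ Callum: 10:00-12:30.
Luca ∩ Finn ∩ Zane ∩ Kira ∩ Callum ∩ Mei: 10:00-12:30.
The first common window of at least 60 minutes is 10:00-12:30, so the earliest start is 10:00.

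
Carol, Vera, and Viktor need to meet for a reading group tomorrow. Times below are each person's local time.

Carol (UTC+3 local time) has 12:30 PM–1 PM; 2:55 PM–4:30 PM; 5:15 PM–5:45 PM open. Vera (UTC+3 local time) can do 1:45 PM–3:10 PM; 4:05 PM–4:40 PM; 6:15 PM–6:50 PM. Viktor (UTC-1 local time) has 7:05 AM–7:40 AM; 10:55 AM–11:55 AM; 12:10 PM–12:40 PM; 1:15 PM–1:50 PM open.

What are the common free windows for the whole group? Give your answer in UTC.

Carol in UTC: 09:30-10:00, 11:55-13:30, 14:15-14:45 (subtract 3h to convert from UTC+3).
Vera in UTC: 10:45-12:10, 13:05-13:40, 15:15-15:50 (subtract 3h to convert from UTC+3).
Viktor in UTC: 08:05-08:40, 11:55-12:55, 13:10-13:40, 14:15-14:50 (add 1h to convert from UTC-1).
Carol ∩ Vera: 11:55-12:10, 13:05-13:30.
Carol ∩ Vera ∩ Viktor: 11:55-12:10, 13:10-13:30.
So the common availability across everyone is 11:55-12:10, 13:10-13:30.

11:55-12:10, 13:10-13:30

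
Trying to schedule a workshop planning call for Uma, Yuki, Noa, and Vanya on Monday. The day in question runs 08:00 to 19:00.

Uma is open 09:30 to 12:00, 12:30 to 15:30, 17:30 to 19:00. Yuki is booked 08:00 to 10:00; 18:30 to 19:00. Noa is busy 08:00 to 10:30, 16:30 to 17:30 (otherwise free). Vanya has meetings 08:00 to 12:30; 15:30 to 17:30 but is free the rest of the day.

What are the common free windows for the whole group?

12:30-15:30, 17:30-18:30

Uma free: 09:30-12:00, 12:30-15:30, 17:30-19:00.
Yuki free: 10:00-18:30 (invert busy blocks within the working day).
Noa free: 10:30-16:30, 17:30-19:00 (invert busy blocks within the working day).
Vanya free: 12:30-15:30, 17:30-19:00 (invert busy blocks within the working day).
Uma ∩ Yuki: 10:00-12:00, 12:30-15:30, 17:30-18:30.
Uma ∩ Yuki ∩ Noa: 10:30-12:00, 12:30-15:30, 17:30-18:30.
Uma ∩ Yuki ∩ Noa ∩ Vanya: 12:30-15:30, 17:30-18:30.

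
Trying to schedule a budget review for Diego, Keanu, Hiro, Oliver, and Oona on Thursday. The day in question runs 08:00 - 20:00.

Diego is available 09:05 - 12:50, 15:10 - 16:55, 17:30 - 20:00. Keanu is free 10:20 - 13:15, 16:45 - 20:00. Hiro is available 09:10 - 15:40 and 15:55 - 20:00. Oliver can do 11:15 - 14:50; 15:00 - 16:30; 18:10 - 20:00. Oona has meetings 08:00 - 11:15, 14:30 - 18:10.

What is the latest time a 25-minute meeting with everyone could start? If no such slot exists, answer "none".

19:35

Diego free: 09:05-12:50, 15:10-16:55, 17:30-20:00.
Keanu free: 10:20-13:15, 16:45-20:00.
Hiro free: 09:10-15:40, 15:55-20:00.
Oliver free: 11:15-14:50, 15:00-16:30, 18:10-20:00.
Oona free: 11:15-14:30, 18:10-20:00 (invert busy blocks within the working day).
Diego ∩ Keanu: 10:20-12:50, 16:45-16:55, 17:30-20:00.
Diego ∩ Keanu ∩ Hiro: 10:20-12:50, 16:45-16:55, 17:30-20:00.
Diego ∩ Keanu ∩ Hiro ∩ Oliver: 11:15-12:50, 18:10-20:00.
Diego ∩ Keanu ∩ Hiro ∩ Oliver ∩ Oona: 11:15-12:50, 18:10-20:00.
The last common window of at least 25 minutes is 18:10-20:00; a 25-minute meeting can start as late as 19:35 and still end by 20:00.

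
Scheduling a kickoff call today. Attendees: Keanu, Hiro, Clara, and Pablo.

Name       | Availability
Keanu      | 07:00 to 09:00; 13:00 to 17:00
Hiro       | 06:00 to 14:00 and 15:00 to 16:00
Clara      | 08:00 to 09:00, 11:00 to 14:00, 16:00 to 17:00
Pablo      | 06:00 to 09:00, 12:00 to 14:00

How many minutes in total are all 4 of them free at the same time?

120

Keanu ∩ Hiro: 07:00-09:00, 13:00-14:00, 15:00-16:00.
Keanu ∩ Hiro ∩ Clara: 08:00-09:00, 13:00-14:00.
Keanu ∩ Hiro ∩ Clara ∩ Pablo: 08:00-09:00, 13:00-14:00.
Summing the common windows: 60 + 60 = 120 minutes.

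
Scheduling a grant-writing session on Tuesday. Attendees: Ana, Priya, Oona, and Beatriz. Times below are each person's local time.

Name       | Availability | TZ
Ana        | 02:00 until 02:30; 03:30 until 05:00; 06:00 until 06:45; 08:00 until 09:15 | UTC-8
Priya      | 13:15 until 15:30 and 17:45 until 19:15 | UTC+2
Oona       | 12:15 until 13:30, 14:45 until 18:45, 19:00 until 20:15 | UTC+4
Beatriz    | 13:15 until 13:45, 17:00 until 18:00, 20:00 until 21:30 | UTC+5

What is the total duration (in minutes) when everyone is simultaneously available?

75

Ana in UTC: 10:00-10:30, 11:30-13:00, 14:00-14:45, 16:00-17:15 (add 8h to convert from UTC-8).
Priya in UTC: 11:15-13:30, 15:45-17:15 (subtract 2h to convert from UTC+2).
Oona in UTC: 08:15-09:30, 10:45-14:45, 15:00-16:15 (subtract 4h to convert from UTC+4).
Beatriz in UTC: 08:15-08:45, 12:00-13:00, 15:00-16:30 (subtract 5h to convert from UTC+5).
Ana ∩ Priya: 11:30-13:00, 16:00-17:15.
Ana ∩ Priya ∩ Oona: 11:30-13:00, 16:00-16:15.
Ana ∩ Priya ∩ Oona ∩ Beatriz: 12:00-13:00, 16:00-16:15.
Those are the intersection windows.
Summing the common windows: 60 + 15 = 75 minutes.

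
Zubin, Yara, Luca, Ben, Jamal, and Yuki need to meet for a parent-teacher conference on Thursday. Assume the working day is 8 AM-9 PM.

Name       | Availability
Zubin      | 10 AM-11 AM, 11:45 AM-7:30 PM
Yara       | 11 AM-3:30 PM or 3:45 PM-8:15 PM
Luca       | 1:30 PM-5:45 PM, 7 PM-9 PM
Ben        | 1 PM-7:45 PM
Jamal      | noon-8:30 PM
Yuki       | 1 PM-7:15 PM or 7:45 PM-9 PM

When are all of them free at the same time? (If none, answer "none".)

Zubin ∩ Yara: 11:45-15:30, 15:45-19:30.
Zubin ∩ Yara ∩ Luca: 13:30-15:30, 15:45-17:45, 19:00-19:30.
Zubin ∩ Yara ∩ Luca ∩ Ben: 13:30-15:30, 15:45-17:45, 19:00-19:30.
Zubin ∩ Yara ∩ Luca ∩ Ben ∩ Jamal: 13:30-15:30, 15:45-17:45, 19:00-19:30.
Zubin ∩ Yara ∩ Luca ∩ Ben ∩ Jamal ∩ Yuki: 13:30-15:30, 15:45-17:45, 19:00-19:15.
Those are the intersection windows.

13:30-15:30, 15:45-17:45, 19:00-19:15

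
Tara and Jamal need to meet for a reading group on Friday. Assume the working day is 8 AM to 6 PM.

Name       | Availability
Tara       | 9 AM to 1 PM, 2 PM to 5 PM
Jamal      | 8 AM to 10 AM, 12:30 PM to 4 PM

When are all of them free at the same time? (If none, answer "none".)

09:00-10:00, 12:30-13:00, 14:00-16:00

Tara ∩ Jamal: 09:00-10:00, 12:30-13:00, 14:00-16:00.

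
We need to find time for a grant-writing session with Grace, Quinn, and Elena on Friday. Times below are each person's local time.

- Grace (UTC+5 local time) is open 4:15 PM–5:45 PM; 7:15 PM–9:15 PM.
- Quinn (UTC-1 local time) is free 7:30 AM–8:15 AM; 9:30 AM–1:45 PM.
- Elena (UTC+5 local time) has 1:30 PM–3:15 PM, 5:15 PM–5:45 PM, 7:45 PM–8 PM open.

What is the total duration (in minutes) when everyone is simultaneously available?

Grace in UTC: 11:15-12:45, 14:15-16:15 (subtract 5h to convert from UTC+5).
Quinn in UTC: 08:30-09:15, 10:30-14:45 (add 1h to convert from UTC-1).
Elena in UTC: 08:30-10:15, 12:15-12:45, 14:45-15:00 (subtract 5h to convert from UTC+5).
Grace ∩ Quinn: 11:15-12:45, 14:15-14:45.
Grace ∩ Quinn ∩ Elena: 12:15-12:45.
That's a single block of 30 minutes.

30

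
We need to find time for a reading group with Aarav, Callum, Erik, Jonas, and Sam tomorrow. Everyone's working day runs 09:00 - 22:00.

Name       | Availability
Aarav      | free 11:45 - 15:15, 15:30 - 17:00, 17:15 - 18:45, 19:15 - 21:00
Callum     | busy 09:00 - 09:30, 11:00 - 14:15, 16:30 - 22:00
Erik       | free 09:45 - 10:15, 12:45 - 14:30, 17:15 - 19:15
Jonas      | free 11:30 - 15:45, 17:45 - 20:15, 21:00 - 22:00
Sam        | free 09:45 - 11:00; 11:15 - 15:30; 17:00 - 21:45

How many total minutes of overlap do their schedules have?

Aarav free: 11:45-15:15, 15:30-17:00, 17:15-18:45, 19:15-21:00.
Callum free: 09:30-11:00, 14:15-16:30 (invert busy blocks within the working day).
Erik free: 09:45-10:15, 12:45-14:30, 17:15-19:15.
Jonas free: 11:30-15:45, 17:45-20:15, 21:00-22:00.
Sam free: 09:45-11:00, 11:15-15:30, 17:00-21:45.
Aarav ∩ Callum: 14:15-15:15, 15:30-16:30.
Aarav ∩ Callum ∩ Erik: 14:15-14:30.
Aarav ∩ Callum ∩ Erik ∩ Jonas: 14:15-14:30.
Aarav ∩ Callum ∩ Erik ∩ Jonas ∩ Sam: 14:15-14:30.
So the common availability across everyone is 14:15-14:30.
That's a single block of 15 minutes.

15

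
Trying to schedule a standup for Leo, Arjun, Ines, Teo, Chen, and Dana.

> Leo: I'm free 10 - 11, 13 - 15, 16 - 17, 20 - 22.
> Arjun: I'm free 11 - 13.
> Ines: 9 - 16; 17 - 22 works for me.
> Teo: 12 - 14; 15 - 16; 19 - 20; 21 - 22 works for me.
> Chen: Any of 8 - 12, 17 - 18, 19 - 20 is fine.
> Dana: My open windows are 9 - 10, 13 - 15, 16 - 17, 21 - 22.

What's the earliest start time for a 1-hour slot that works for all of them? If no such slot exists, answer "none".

none

Leo ∩ Arjun: ∅.
Leo ∩ Arjun ∩ Ines: ∅.
Leo ∩ Arjun ∩ Ines ∩ Teo: ∅.
Leo ∩ Arjun ∩ Ines ∩ Teo ∩ Chen: ∅.
Leo ∩ Arjun ∩ Ines ∩ Teo ∩ Chen ∩ Dana: ∅.
There is no time when everyone is free.
No common window is at least 60 minutes long.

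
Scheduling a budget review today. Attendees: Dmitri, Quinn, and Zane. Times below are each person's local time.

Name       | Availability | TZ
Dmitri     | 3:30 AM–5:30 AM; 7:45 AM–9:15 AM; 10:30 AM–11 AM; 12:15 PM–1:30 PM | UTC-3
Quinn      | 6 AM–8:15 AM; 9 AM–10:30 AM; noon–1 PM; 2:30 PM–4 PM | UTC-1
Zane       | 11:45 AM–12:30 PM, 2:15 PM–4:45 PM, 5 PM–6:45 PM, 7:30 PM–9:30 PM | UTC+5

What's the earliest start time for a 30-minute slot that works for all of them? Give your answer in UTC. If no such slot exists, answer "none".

Dmitri in UTC: 06:30-08:30, 10:45-12:15, 13:30-14:00, 15:15-16:30 (add 3h to convert from UTC-3).
Quinn in UTC: 07:00-09:15, 10:00-11:30, 13:00-14:00, 15:30-17:00 (add 1h to convert from UTC-1).
Zane in UTC: 06:45-07:30, 09:15-11:45, 12:00-13:45, 14:30-16:30 (subtract 5h to convert from UTC+5).
Dmitri ∩ Quinn: 07:00-08:30, 10:45-11:30, 13:30-14:00, 15:30-16:30.
Dmitri ∩ Quinn ∩ Zane: 07:00-07:30, 10:45-11:30, 13:30-13:45, 15:30-16:30.
The first common window of at least 30 minutes is 07:00-07:30, so the earliest start is 07:00.

07:00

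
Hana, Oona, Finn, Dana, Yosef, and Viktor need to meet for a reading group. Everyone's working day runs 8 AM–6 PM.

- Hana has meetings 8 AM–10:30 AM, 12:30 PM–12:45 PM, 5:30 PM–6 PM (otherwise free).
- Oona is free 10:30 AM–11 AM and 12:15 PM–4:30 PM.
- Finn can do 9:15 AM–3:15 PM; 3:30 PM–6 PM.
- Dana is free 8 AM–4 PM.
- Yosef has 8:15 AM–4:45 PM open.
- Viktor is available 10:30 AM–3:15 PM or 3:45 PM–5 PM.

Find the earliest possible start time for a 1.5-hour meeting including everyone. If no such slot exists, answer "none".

12:45

Hana free: 10:30-12:30, 12:45-17:30 (invert busy blocks within the working day).
Oona free: 10:30-11:00, 12:15-16:30.
Finn free: 09:15-15:15, 15:30-18:00.
Dana free: 08:00-16:00.
Yosef free: 08:15-16:45.
Viktor free: 10:30-15:15, 15:45-17:00.
Hana ∩ Oona: 10:30-11:00, 12:15-12:30, 12:45-16:30.
Hana ∩ Oona ∩ Finn: 10:30-11:00, 12:15-12:30, 12:45-15:15, 15:30-16:30.
Hana ∩ Oona ∩ Finn ∩ Dana: 10:30-11:00, 12:15-12:30, 12:45-15:15, 15:30-16:00.
Hana ∩ Oona ∩ Finn ∩ Dana ∩ Yosef: 10:30-11:00, 12:15-12:30, 12:45-15:15, 15:30-16:00.
Hana ∩ Oona ∩ Finn ∩ Dana ∩ Yosef ∩ Viktor: 10:30-11:00, 12:15-12:30, 12:45-15:15, 15:45-16:00.
The first common window of at least 90 minutes is 12:45-15:15, so the earliest start is 12:45.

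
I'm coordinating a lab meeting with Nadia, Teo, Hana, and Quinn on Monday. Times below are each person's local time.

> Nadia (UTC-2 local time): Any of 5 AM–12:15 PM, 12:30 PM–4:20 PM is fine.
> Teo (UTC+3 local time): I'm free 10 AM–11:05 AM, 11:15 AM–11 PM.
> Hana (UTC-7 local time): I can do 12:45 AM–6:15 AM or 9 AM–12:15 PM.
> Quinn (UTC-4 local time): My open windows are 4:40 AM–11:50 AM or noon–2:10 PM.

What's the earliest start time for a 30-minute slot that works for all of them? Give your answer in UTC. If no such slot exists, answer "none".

08:40

Nadia in UTC: 07:00-14:15, 14:30-18:20 (add 2h to convert from UTC-2).
Teo in UTC: 07:00-08:05, 08:15-20:00 (subtract 3h to convert from UTC+3).
Hana in UTC: 07:45-13:15, 16:00-19:15 (add 7h to convert from UTC-7).
Quinn in UTC: 08:40-15:50, 16:00-18:10 (add 4h to convert from UTC-4).
Nadia ∩ Teo: 07:00-08:05, 08:15-14:15, 14:30-18:20.
Nadia ∩ Teo ∩ Hana: 07:45-08:05, 08:15-13:15, 16:00-18:20.
Nadia ∩ Teo ∩ Hana ∩ Quinn: 08:40-13:15, 16:00-18:10.
Those are the intersection windows.
The first common window of at least 30 minutes is 08:40-13:15, so the earliest start is 08:40.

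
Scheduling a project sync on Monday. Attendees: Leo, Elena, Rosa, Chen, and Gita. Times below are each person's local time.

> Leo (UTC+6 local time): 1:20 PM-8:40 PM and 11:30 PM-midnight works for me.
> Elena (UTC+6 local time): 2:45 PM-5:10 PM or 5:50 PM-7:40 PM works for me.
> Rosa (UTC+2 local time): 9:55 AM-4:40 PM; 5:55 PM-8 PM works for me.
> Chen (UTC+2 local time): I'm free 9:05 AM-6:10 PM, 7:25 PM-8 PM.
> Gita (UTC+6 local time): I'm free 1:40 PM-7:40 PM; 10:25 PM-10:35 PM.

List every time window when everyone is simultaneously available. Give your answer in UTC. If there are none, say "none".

08:45-11:10, 11:50-13:40

Leo in UTC: 07:20-14:40, 17:30-18:00 (subtract 6h to convert from UTC+6).
Elena in UTC: 08:45-11:10, 11:50-13:40 (subtract 6h to convert from UTC+6).
Rosa in UTC: 07:55-14:40, 15:55-18:00 (subtract 2h to convert from UTC+2).
Chen in UTC: 07:05-16:10, 17:25-18:00 (subtract 2h to convert from UTC+2).
Gita in UTC: 07:40-13:40, 16:25-16:35 (subtract 6h to convert from UTC+6).
Leo ∩ Elena: 08:45-11:10, 11:50-13:40.
Leo ∩ Elena ∩ Rosa: 08:45-11:10, 11:50-13:40.
Leo ∩ Elena ∩ Rosa ∩ Chen: 08:45-11:10, 11:50-13:40.
Leo ∩ Elena ∩ Rosa ∩ Chen ∩ Gita: 08:45-11:10, 11:50-13:40.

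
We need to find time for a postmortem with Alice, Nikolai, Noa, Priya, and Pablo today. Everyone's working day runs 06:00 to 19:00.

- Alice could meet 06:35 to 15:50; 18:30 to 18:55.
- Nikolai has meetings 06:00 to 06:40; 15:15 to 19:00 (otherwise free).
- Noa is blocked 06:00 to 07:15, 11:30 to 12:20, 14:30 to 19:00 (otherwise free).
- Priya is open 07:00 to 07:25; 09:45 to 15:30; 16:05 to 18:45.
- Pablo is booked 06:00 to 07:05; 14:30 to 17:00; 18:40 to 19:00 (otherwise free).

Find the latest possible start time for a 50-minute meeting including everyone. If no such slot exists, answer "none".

13:40

Alice free: 06:35-15:50, 18:30-18:55.
Nikolai free: 06:40-15:15 (invert busy blocks within the working day).
Noa free: 07:15-11:30, 12:20-14:30 (invert busy blocks within the working day).
Priya free: 07:00-07:25, 09:45-15:30, 16:05-18:45.
Pablo free: 07:05-14:30, 17:00-18:40 (invert busy blocks within the working day).
Alice ∩ Nikolai: 06:40-15:15.
Alice ∩ Nikolai ∩ Noa: 07:15-11:30, 12:20-14:30.
Alice ∩ Nikolai ∩ Noa ∩ Priya: 07:15-07:25, 09:45-11:30, 12:20-14:30.
Alice ∩ Nikolai ∩ Noa ∩ Priya ∩ Pablo: 07:15-07:25, 09:45-11:30, 12:20-14:30.
The last common window of at least 50 minutes is 12:20-14:30; a 50-minute meeting can start as late as 13:40 and still end by 14:30.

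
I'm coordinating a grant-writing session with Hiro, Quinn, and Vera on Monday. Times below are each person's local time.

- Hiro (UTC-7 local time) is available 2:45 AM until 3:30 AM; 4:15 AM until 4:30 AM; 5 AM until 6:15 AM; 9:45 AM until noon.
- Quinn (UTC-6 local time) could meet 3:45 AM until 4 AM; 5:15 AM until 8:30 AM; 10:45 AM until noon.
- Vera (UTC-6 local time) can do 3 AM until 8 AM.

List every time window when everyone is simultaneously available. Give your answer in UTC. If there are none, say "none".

Hiro in UTC: 09:45-10:30, 11:15-11:30, 12:00-13:15, 16:45-19:00 (add 7h to convert from UTC-7).
Quinn in UTC: 09:45-10:00, 11:15-14:30, 16:45-18:00 (add 6h to convert from UTC-6).
Vera in UTC: 09:00-14:00 (add 6h to convert from UTC-6).
Hiro ∩ Quinn: 09:45-10:00, 11:15-11:30, 12:00-13:15, 16:45-18:00.
Hiro ∩ Quinn ∩ Vera: 09:45-10:00, 11:15-11:30, 12:00-13:15.

09:45-10:00, 11:15-11:30, 12:00-13:15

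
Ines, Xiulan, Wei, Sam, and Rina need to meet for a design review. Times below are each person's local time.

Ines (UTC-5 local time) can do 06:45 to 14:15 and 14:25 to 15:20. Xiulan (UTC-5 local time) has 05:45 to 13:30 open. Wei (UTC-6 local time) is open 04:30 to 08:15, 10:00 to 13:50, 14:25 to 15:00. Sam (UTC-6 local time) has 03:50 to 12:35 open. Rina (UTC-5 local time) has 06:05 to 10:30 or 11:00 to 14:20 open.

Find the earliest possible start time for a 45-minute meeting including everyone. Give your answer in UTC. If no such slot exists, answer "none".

11:45

Ines in UTC: 11:45-19:15, 19:25-20:20 (add 5h to convert from UTC-5).
Xiulan in UTC: 10:45-18:30 (add 5h to convert from UTC-5).
Wei in UTC: 10:30-14:15, 16:00-19:50, 20:25-21:00 (add 6h to convert from UTC-6).
Sam in UTC: 09:50-18:35 (add 6h to convert from UTC-6).
Rina in UTC: 11:05-15:30, 16:00-19:20 (add 5h to convert from UTC-5).
Ines ∩ Xiulan: 11:45-18:30.
Ines ∩ Xiulan ∩ Wei: 11:45-14:15, 16:00-18:30.
Ines ∩ Xiulan ∩ Wei ∩ Sam: 11:45-14:15, 16:00-18:30.
Ines ∩ Xiulan ∩ Wei ∩ Sam ∩ Rina: 11:45-14:15, 16:00-18:30.
The first common window of at least 45 minutes is 11:45-14:15, so the earliest start is 11:45.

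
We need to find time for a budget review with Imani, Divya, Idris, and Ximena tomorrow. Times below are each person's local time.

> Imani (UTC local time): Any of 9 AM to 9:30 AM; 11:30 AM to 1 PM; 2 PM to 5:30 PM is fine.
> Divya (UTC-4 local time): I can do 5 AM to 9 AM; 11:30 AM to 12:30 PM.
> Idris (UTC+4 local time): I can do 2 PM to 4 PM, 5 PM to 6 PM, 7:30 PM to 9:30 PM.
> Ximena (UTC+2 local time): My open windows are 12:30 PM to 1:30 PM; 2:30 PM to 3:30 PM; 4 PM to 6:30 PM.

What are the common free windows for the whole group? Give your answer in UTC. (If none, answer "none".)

Imani in UTC: 09:00-09:30, 11:30-13:00, 14:00-17:30.
Divya in UTC: 09:00-13:00, 15:30-16:30 (add 4h to convert from UTC-4).
Idris in UTC: 10:00-12:00, 13:00-14:00, 15:30-17:30 (subtract 4h to convert from UTC+4).
Ximena in UTC: 10:30-11:30, 12:30-13:30, 14:00-16:30 (subtract 2h to convert from UTC+2).
Imani ∩ Divya: 09:00-09:30, 11:30-13:00, 15:30-16:30.
Imani ∩ Divya ∩ Idris: 11:30-12:00, 15:30-16:30.
Imani ∩ Divya ∩ Idris ∩ Ximena: 15:30-16:30.

15:30-16:30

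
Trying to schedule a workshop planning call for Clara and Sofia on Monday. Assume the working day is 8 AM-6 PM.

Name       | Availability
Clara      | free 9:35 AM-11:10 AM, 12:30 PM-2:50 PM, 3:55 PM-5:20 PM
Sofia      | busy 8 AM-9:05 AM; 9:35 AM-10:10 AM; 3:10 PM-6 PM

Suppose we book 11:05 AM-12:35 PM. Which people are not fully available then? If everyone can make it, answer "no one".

Clara free: 09:35-11:10, 12:30-14:50, 15:55-17:20.
Sofia free: 09:05-09:35, 10:10-15:10 (invert busy blocks within the working day).
Clara: not fully free for 11:05-12:35. Sofia: free for 11:05-12:35.

Clara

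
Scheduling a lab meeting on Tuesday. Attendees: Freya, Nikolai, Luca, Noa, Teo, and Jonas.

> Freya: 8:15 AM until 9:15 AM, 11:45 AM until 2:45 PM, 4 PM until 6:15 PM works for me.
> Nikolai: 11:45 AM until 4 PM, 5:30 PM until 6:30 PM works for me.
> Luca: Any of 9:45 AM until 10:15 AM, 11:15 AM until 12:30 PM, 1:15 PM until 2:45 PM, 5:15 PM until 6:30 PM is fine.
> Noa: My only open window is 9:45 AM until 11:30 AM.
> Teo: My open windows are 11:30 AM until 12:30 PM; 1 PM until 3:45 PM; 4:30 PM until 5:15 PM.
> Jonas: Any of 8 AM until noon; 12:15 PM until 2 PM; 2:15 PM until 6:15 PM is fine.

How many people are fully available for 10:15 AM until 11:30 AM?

Noa and Jonas can make the full 10:15-11:30 slot — that's 2.

2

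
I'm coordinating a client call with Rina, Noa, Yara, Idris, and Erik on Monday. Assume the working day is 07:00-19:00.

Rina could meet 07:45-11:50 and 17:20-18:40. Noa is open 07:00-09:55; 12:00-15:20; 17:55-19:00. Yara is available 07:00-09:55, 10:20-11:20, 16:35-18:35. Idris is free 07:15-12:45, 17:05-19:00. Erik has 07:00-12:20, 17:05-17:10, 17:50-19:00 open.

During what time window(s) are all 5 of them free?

07:45-09:55, 17:55-18:35

Rina ∩ Noa: 07:45-09:55, 17:55-18:40.
Rina ∩ Noa ∩ Yara: 07:45-09:55, 17:55-18:35.
Rina ∩ Noa ∩ Yara ∩ Idris: 07:45-09:55, 17:55-18:35.
Rina ∩ Noa ∩ Yara ∩ Idris ∩ Erik: 07:45-09:55, 17:55-18:35.
So the common availability across everyone is 07:45-09:55, 17:55-18:35.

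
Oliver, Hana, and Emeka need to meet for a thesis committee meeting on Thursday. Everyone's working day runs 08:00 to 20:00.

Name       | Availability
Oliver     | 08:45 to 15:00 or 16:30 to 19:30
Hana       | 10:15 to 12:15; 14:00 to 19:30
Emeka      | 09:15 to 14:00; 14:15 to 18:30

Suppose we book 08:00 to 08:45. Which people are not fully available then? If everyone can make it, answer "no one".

Oliver: not fully free for 08:00-08:45. Hana: not fully free for 08:00-08:45. Emeka: not fully free for 08:00-08:45.

Emeka, Hana, Oliver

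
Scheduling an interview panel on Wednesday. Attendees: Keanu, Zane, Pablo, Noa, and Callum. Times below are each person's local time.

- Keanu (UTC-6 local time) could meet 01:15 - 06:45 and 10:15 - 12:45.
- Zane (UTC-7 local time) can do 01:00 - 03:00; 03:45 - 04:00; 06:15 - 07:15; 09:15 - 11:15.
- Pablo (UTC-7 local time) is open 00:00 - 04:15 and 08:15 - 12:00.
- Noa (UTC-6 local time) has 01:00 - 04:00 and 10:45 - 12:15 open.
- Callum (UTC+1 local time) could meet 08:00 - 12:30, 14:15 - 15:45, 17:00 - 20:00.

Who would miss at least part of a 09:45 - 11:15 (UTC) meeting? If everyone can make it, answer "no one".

Keanu in UTC: 07:15-12:45, 16:15-18:45 (add 6h to convert from UTC-6).
Zane in UTC: 08:00-10:00, 10:45-11:00, 13:15-14:15, 16:15-18:15 (add 7h to convert from UTC-7).
Pablo in UTC: 07:00-11:15, 15:15-19:00 (add 7h to convert from UTC-7).
Noa in UTC: 07:00-10:00, 16:45-18:15 (add 6h to convert from UTC-6).
Callum in UTC: 07:00-11:30, 13:15-14:45, 16:00-19:00 (subtract 1h to convert from UTC+1).
Keanu: free for 09:45-11:15. Zane: not fully free for 09:45-11:15. Pablo: free for 09:45-11:15. Noa: not fully free for 09:45-11:15. Callum: free for 09:45-11:15.

Noa, Zane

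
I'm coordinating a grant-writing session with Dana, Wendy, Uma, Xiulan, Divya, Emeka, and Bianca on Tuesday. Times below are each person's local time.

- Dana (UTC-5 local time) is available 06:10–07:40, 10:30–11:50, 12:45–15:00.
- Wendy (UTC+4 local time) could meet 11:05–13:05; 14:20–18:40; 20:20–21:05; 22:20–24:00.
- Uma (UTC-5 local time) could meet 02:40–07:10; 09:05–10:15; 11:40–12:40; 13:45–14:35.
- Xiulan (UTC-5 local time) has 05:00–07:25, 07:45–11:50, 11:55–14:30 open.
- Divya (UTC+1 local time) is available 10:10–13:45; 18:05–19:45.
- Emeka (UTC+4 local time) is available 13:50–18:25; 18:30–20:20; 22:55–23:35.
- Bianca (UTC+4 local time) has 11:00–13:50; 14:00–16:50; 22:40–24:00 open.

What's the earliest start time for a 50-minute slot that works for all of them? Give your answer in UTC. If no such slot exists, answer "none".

11:10

Dana in UTC: 11:10-12:40, 15:30-16:50, 17:45-20:00 (add 5h to convert from UTC-5).
Wendy in UTC: 07:05-09:05, 10:20-14:40, 16:20-17:05, 18:20-20:00 (subtract 4h to convert from UTC+4).
Uma in UTC: 07:40-12:10, 14:05-15:15, 16:40-17:40, 18:45-19:35 (add 5h to convert from UTC-5).
Xiulan in UTC: 10:00-12:25, 12:45-16:50, 16:55-19:30 (add 5h to convert from UTC-5).
Divya in UTC: 09:10-12:45, 17:05-18:45 (subtract 1h to convert from UTC+1).
Emeka in UTC: 09:50-14:25, 14:30-16:20, 18:55-19:35 (subtract 4h to convert from UTC+4).
Bianca in UTC: 07:00-09:50, 10:00-12:50, 18:40-20:00 (subtract 4h to convert from UTC+4).
Dana ∩ Wendy: 11:10-12:40, 16:20-16:50, 18:20-20:00.
Dana ∩ Wendy ∩ Uma: 11:10-12:10, 16:40-16:50, 18:45-19:35.
Dana ∩ Wendy ∩ Uma ∩ Xiulan: 11:10-12:10, 16:40-16:50, 18:45-19:30.
Dana ∩ Wendy ∩ Uma ∩ Xiulan ∩ Divya: 11:10-12:10.
Dana ∩ Wendy ∩ Uma ∩ Xiulan ∩ Divya ∩ Emeka: 11:10-12:10.
Dana ∩ Wendy ∩ Uma ∩ Xiulan ∩ Divya ∩ Emeka ∩ Bianca: 11:10-12:10.
So the common availability across everyone is 11:10-12:10.
The first common window of at least 50 minutes is 11:10-12:10, so the earliest start is 11:10.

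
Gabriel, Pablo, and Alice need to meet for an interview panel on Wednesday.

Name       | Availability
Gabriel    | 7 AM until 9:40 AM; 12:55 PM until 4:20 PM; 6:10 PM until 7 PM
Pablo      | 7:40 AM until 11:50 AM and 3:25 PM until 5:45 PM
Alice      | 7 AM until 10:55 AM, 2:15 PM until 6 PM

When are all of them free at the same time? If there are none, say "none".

07:40-09:40, 15:25-16:20

Gabriel ∩ Pablo: 07:40-09:40, 15:25-16:20.
Gabriel ∩ Pablo ∩ Alice: 07:40-09:40, 15:25-16:20.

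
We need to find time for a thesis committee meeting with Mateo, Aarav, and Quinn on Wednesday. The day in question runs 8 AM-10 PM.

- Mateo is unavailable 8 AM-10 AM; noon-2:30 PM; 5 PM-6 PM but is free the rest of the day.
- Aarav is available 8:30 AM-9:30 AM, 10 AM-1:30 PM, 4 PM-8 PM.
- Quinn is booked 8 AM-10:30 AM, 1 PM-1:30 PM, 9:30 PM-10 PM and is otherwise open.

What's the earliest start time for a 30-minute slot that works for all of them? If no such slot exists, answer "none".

Mateo free: 10:00-12:00, 14:30-17:00, 18:00-22:00 (invert busy blocks within the working day).
Aarav free: 08:30-09:30, 10:00-13:30, 16:00-20:00.
Quinn free: 10:30-13:00, 13:30-21:30 (invert busy blocks within the working day).
Mateo ∩ Aarav: 10:00-12:00, 16:00-17:00, 18:00-20:00.
Mateo ∩ Aarav ∩ Quinn: 10:30-12:00, 16:00-17:00, 18:00-20:00.
The first common window of at least 30 minutes is 10:30-12:00, so the earliest start is 10:30.

10:30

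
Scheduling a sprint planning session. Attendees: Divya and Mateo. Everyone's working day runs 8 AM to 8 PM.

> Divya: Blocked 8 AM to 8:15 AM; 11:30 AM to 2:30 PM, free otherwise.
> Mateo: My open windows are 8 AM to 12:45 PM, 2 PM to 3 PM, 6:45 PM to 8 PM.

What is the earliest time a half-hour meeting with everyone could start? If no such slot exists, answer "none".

Divya free: 08:15-11:30, 14:30-20:00 (invert busy blocks within the working day).
Mateo free: 08:00-12:45, 14:00-15:00, 18:45-20:00.
Divya ∩ Mateo: 08:15-11:30, 14:30-15:00, 18:45-20:00.
The first common window of at least 30 minutes is 08:15-11:30, so the earliest start is 08:15.

08:15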